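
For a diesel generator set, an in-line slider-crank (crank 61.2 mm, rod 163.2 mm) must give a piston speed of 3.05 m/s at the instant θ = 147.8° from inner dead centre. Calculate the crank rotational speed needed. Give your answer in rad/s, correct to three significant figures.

138

For an in-line slider-crank, |v_piston| = rω|sinθ|·[1 + r cosθ/√(L² − r² sin²θ)].
With r = 0.0612 m, L = 0.1632 m, θ = 147.8°: the bracketed kinematic factor |dx/dθ| = 0.02205 m.
ω = v/|dx/dθ| = 3.05/0.02205 = 138.32 rad/s.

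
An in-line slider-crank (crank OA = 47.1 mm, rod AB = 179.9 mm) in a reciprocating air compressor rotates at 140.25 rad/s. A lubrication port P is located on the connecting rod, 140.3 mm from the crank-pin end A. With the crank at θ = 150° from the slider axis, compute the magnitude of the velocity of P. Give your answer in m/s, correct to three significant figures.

2.99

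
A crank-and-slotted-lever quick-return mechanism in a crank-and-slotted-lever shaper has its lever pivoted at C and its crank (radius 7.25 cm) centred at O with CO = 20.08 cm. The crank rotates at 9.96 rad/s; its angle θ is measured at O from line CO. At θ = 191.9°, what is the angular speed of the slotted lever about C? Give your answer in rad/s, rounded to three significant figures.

ω = 9.96 rad/s
Crank pin A relative to C: A = (d + r cosθ, r sinθ); lever angle φ = atan2(r sinθ, d + r cosθ).
Differentiating tanφ: φ̇ = rω(d cosθ + r)/(d² + r² + 2dr cosθ).
d² + r² + 2dr cosθ = |CA|² = 0.0170866 m²;  d cosθ + r = -0.12398 m.
|ω_lever| = |0.0725·9.96·-0.12398| / 0.0170866 = 5.2397 rad/s.

5.24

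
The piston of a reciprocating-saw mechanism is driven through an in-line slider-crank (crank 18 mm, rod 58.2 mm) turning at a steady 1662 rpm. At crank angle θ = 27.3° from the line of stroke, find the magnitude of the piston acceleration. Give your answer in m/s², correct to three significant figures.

ω = 2π·1662/60 = 174 rad/s
x(θ) = r cosθ + √(L² − r² sin²θ); with ω constant, a = ω²·d²x/dθ².
d²x/dθ² = −r cosθ − r²(cos2θ)/√u − r⁴ sin²2θ/(4u^{3/2}),  u = L² − r² sin²θ = 0.00331908 m².
Substituting r = 0.018 m, L = 0.0582 m, θ = 27.3°: d²x/dθ² = -0.019344 m.
a = ω²·d²x/dθ² = (174)²·(-0.019344) = -585.96 m/s²;  |a| = 585.96 m/s².

586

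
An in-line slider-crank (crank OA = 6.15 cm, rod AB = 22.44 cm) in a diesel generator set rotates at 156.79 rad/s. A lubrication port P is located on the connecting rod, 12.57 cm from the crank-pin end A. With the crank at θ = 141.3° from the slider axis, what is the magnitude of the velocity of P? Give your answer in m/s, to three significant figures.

ω = 156.8 rad/s.  Crank-pin speed |V_A| = rω = 9.6426 m/s, perpendicular to OA.
Rod angle: sinφ = −(r/L) sinθ ⇒ φ = -9.867°; ω_rod = −rω cosθ/√(L²−r²sin²θ) = +34.039 rad/s.
V_P = V_A + ω_rod × AP, with AP = 0.1257 m along the rod.
Components: V_Px = −rω sinθ − a·ω_rod·sinφ = -5.2958 m/s;  V_Py = rω cosθ + a·ω_rod·cosφ = -3.31 m/s.
|V_P| = √(V_Px² + V_Py²) = 6.2451 m/s.

6.25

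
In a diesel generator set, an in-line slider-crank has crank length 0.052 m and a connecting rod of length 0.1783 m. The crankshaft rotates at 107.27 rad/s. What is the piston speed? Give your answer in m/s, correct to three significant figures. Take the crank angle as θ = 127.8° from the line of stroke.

3.60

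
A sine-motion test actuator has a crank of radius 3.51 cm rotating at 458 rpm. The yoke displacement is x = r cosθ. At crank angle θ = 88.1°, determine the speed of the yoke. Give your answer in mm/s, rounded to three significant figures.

1680

ω = 47.96 rad/s (from 458 rpm).
x = r cosθ ⇒ ẋ = −rω sinθ.
|v| = rω|sinθ| = 0.0351·47.96·|sin 88.1°| = 1.6825 m/s = 1682.5 mm/s.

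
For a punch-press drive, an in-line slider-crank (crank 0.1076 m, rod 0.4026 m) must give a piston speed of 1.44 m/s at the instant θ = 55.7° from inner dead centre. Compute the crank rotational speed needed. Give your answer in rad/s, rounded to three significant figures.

14.0

For an in-line slider-crank, |v_piston| = rω|sinθ|·[1 + r cosθ/√(L² − r² sin²θ)].
With r = 0.1076 m, L = 0.4026 m, θ = 55.7°: the bracketed kinematic factor |dx/dθ| = 0.10261 m.
ω = v/|dx/dθ| = 1.44/0.10261 = 14.033 rad/s.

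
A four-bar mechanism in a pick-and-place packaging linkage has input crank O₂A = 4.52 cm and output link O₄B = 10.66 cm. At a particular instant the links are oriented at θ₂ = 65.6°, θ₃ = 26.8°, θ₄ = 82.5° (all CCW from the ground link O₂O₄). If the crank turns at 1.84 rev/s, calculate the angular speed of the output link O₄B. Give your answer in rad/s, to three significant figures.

3.72

ω₂ = 11.56 rad/s (from 1.84 rev/s).
Differentiating the loop-closure r₂e^{iθ₂}+r₃e^{iθ₃}=r₁+r₄e^{iθ₄} gives r₂ω₂e^{iθ₂}+r₃ω₃e^{iθ₃}=r₄ω₄e^{iθ₄}.
Eliminating the other unknown: ω₄ = r₂ω₂ sin(θ₂−θ₃) / [r₄ sin(θ₄−θ₃)].
Numerator sine = +0.62660; denominator sine = +0.82610.
Result = 0.0452·11.56·(+0.62660) / (0.1066·(+0.82610)) = +3.7183 rad/s; magnitude 3.7183 rad/s.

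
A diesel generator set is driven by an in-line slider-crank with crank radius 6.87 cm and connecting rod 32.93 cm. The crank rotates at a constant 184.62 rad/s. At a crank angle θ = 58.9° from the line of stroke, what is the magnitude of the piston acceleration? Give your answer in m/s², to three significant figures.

ω = 184.6 rad/s
x(θ) = r cosθ + √(L² − r² sin²θ); with ω constant, a = ω²·d²x/dθ².
d²x/dθ² = −r cosθ − r²(cos2θ)/√u − r⁴ sin²2θ/(4u^{3/2}),  u = L² − r² sin²θ = 0.104978 m².
Substituting r = 0.0687 m, L = 0.3293 m, θ = 58.9°: d²x/dθ² = -0.02882 m.
a = ω²·d²x/dθ² = (184.6)²·(-0.02882) = -982.32 m/s²;  |a| = 982.32 m/s².

982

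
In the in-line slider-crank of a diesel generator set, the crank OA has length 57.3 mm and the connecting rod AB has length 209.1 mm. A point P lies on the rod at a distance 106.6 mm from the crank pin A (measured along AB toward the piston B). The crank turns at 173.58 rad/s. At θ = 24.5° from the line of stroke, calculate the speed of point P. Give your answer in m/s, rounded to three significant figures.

6.43

ω = 173.6 rad/s.  Crank-pin speed |V_A| = rω = 9.9461 m/s, perpendicular to OA.
Rod angle: sinφ = −(r/L) sinθ ⇒ φ = -6.525°; ω_rod = −rω cosθ/√(L²−r²sin²θ) = -43.566 rad/s.
V_P = V_A + ω_rod × AP, with AP = 0.1066 m along the rod.
Components: V_Px = −rω sinθ − a·ω_rod·sinφ = -4.6523 m/s;  V_Py = rω cosθ + a·ω_rod·cosφ = +4.4366 m/s.
|V_P| = √(V_Px² + V_Py²) = 6.4286 m/s.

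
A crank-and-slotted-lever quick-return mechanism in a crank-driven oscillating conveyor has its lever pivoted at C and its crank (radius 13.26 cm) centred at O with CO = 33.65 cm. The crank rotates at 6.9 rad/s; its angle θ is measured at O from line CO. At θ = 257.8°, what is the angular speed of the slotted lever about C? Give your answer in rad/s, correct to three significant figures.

ω = 6.9 rad/s
Crank pin A relative to C: A = (d + r cosθ, r sinθ); lever angle φ = atan2(r sinθ, d + r cosθ).
Differentiating tanφ: φ̇ = rω(d cosθ + r)/(d² + r² + 2dr cosθ).
d² + r² + 2dr cosθ = |CA|² = 0.111956 m²;  d cosθ + r = +0.061489 m.
|ω_lever| = |0.1326·6.9·+0.061489| / 0.111956 = 0.50251 rad/s.

0.503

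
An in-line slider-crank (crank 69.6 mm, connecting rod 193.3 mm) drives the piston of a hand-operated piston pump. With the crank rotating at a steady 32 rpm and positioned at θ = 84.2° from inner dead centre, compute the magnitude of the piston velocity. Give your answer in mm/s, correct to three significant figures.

ω = 2π·32/60 = 3.351 rad/s
For an in-line slider-crank, x = r cosθ + √(L² − r² sin²θ), so v = −rω sinθ·[1 + r cosθ/√(L² − r² sin²θ)].
With r = 0.0696 m, L = 0.1933 m, θ = 84.2°: √(L² − r² sin²θ) = 0.18047 m.
v = −0.0696·3.351·0.99488·[1 + 0.0696·0.10106/0.18047] = -0.24108 m/s.
|v| = 0.24108 m/s = 241.08 mm/s.

241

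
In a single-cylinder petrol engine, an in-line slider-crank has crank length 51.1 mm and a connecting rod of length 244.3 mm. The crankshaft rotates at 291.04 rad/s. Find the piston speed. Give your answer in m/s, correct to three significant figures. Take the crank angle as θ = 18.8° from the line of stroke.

ω = 291 rad/s
For an in-line slider-crank, x = r cosθ + √(L² − r² sin²θ), so v = −rω sinθ·[1 + r cosθ/√(L² − r² sin²θ)].
With r = 0.0511 m, L = 0.2443 m, θ = 18.8°: √(L² − r² sin²θ) = 0.24374 m.
v = −0.0511·291·0.32227·[1 + 0.0511·0.94665/0.24374] = -5.744 m/s.
|v| = 5.744 m/s.

5.74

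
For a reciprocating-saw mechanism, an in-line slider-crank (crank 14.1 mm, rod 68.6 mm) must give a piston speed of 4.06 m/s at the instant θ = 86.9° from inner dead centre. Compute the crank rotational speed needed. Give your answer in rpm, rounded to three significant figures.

2720

For an in-line slider-crank, |v_piston| = rω|sinθ|·[1 + r cosθ/√(L² − r² sin²θ)].
With r = 0.0141 m, L = 0.0686 m, θ = 86.9°: the bracketed kinematic factor |dx/dθ| = 0.014239 m.
ω = v/|dx/dθ| = 4.06/0.014239 = 285.13 rad/s.
N = 60ω/(2π) = 2722.8 rpm.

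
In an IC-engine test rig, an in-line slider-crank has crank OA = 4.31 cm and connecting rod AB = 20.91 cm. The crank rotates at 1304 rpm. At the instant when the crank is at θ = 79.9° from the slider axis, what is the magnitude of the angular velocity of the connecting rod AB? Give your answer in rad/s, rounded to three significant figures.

5.04

ω = 136.6 rad/s (converted from 1304 rpm).
The rod makes angle φ with the slider axis where L sinφ = r sinθ; differentiating, L cosφ·φ̇ = r ω cosθ.
L cosφ = √(L² − r² sin²θ) = 0.20475 m.
|ω_rod| = r ω |cosθ| / √(L² − r² sin²θ) = 0.0431·136.6·0.17537/0.20475 = 5.0409 rad/s.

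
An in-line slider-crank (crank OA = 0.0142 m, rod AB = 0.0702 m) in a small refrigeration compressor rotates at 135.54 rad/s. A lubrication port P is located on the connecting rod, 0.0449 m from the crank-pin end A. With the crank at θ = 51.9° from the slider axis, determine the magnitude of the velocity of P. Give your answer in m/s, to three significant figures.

1.69

ω = 135.5 rad/s.  Crank-pin speed |V_A| = rω = 1.9247 m/s, perpendicular to OA.
Rod angle: sinφ = −(r/L) sinθ ⇒ φ = -9.159°; ω_rod = −rω cosθ/√(L²−r²sin²θ) = -17.136 rad/s.
V_P = V_A + ω_rod × AP, with AP = 0.0449 m along the rod.
Components: V_Px = −rω sinθ − a·ω_rod·sinφ = -1.6371 m/s;  V_Py = rω cosθ + a·ω_rod·cosφ = +0.42801 m/s.
|V_P| = √(V_Px² + V_Py²) = 1.6921 m/s.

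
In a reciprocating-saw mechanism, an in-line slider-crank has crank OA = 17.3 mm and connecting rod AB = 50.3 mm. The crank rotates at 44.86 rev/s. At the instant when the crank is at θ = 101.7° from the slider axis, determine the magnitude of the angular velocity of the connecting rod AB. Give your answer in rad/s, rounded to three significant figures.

20.9

ω = 281.9 rad/s (converted from 44.86 rev/s).
The rod makes angle φ with the slider axis where L sinφ = r sinθ; differentiating, L cosφ·φ̇ = r ω cosθ.
L cosφ = √(L² − r² sin²θ) = 0.047361 m.
|ω_rod| = r ω |cosθ| / √(L² − r² sin²θ) = 0.0173·281.9·0.20279/0.047361 = 20.879 rad/s.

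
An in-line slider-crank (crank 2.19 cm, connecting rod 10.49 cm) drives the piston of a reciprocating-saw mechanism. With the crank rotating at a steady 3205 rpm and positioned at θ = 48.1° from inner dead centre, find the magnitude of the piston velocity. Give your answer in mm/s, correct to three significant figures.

6240

ω = 2π·3205/60 = 335.6 rad/s
For an in-line slider-crank, x = r cosθ + √(L² − r² sin²θ), so v = −rω sinθ·[1 + r cosθ/√(L² − r² sin²θ)].
With r = 0.0219 m, L = 0.1049 m, θ = 48.1°: √(L² − r² sin²θ) = 0.10363 m.
v = −0.0219·335.6·0.74431·[1 + 0.0219·0.66783/0.10363] = -6.243 m/s.
|v| = 6.243 m/s = 6243 mm/s.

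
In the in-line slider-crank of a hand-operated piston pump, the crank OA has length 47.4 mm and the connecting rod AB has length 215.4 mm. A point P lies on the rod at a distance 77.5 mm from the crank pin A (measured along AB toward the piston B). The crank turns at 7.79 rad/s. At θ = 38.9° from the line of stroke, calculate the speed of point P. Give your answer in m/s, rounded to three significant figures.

0.307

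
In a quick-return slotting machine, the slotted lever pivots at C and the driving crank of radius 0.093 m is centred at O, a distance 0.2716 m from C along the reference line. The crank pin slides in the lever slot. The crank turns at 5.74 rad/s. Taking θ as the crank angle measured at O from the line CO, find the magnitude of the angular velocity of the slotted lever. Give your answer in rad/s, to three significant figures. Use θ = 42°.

1.31

ω = 5.74 rad/s
Crank pin A relative to C: A = (d + r cosθ, r sinθ); lever angle φ = atan2(r sinθ, d + r cosθ).
Differentiating tanφ: φ̇ = rω(d cosθ + r)/(d² + r² + 2dr cosθ).
d² + r² + 2dr cosθ = |CA|² = 0.119957 m²;  d cosθ + r = +0.29484 m.
|ω_lever| = |0.093·5.74·+0.29484| / 0.119957 = 1.3121 rad/s.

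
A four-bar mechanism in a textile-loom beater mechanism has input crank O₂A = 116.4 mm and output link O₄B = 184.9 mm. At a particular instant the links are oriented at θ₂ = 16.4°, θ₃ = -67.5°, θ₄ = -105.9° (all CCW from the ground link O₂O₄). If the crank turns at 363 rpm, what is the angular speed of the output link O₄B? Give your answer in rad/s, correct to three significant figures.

38.3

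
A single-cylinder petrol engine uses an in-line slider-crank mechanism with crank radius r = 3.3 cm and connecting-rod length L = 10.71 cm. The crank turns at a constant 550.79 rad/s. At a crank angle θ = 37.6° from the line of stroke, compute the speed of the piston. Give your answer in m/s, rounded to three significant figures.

13.8

ω = 550.8 rad/s
For an in-line slider-crank, x = r cosθ + √(L² − r² sin²θ), so v = −rω sinθ·[1 + r cosθ/√(L² − r² sin²θ)].
With r = 0.033 m, L = 0.1071 m, θ = 37.6°: √(L² − r² sin²θ) = 0.10519 m.
v = −0.033·550.8·0.61015·[1 + 0.033·0.79229/0.10519] = -13.847 m/s.
|v| = 13.847 m/s.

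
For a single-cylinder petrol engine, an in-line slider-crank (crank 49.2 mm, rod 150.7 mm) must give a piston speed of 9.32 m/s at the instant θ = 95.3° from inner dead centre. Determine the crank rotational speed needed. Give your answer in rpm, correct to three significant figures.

For an in-line slider-crank, |v_piston| = rω|sinθ|·[1 + r cosθ/√(L² − r² sin²θ)].
With r = 0.0492 m, L = 0.1507 m, θ = 95.3°: the bracketed kinematic factor |dx/dθ| = 0.047427 m.
ω = v/|dx/dθ| = 9.32/0.047427 = 196.51 rad/s.
N = 60ω/(2π) = 1876.5 rpm.

1880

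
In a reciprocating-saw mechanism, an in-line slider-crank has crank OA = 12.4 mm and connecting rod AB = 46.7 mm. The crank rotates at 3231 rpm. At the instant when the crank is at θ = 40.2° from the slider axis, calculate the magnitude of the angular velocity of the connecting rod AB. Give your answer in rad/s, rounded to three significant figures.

ω = 338.3 rad/s (converted from 3231 rpm).
The rod makes angle φ with the slider axis where L sinφ = r sinθ; differentiating, L cosφ·φ̇ = r ω cosθ.
L cosφ = √(L² − r² sin²θ) = 0.046009 m.
|ω_rod| = r ω |cosθ| / √(L² − r² sin²θ) = 0.0124·338.3·0.76380/0.046009 = 69.65 rad/s.

69.7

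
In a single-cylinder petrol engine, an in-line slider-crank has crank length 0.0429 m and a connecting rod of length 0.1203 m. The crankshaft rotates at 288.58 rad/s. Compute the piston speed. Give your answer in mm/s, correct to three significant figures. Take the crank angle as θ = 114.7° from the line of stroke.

9480

ω = 288.6 rad/s
For an in-line slider-crank, x = r cosθ + √(L² − r² sin²θ), so v = −rω sinθ·[1 + r cosθ/√(L² − r² sin²θ)].
With r = 0.0429 m, L = 0.1203 m, θ = 114.7°: √(L² − r² sin²θ) = 0.11381 m.
v = −0.0429·288.6·0.90851·[1 + 0.0429·-0.41787/0.11381] = -9.4758 m/s.
|v| = 9.4758 m/s = 9475.8 mm/s.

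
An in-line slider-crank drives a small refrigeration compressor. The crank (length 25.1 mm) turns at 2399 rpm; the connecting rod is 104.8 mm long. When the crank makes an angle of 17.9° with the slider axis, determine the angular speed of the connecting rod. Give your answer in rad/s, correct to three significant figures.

57.4

ω = 251.2 rad/s (converted from 2399 rpm).
The rod makes angle φ with the slider axis where L sinφ = r sinθ; differentiating, L cosφ·φ̇ = r ω cosθ.
L cosφ = √(L² − r² sin²θ) = 0.10452 m.
|ω_rod| = r ω |cosθ| / √(L² − r² sin²θ) = 0.0251·251.2·0.95159/0.10452 = 57.412 rad/s.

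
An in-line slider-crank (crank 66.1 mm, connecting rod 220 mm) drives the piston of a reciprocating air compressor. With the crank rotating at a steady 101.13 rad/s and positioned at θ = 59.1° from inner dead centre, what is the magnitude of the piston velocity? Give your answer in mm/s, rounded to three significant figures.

ω = 101.1 rad/s
For an in-line slider-crank, x = r cosθ + √(L² − r² sin²θ), so v = −rω sinθ·[1 + r cosθ/√(L² − r² sin²θ)].
With r = 0.0661 m, L = 0.22 m, θ = 59.1°: √(L² − r² sin²θ) = 0.21256 m.
v = −0.0661·101.1·0.85806·[1 + 0.0661·0.51354/0.21256] = -6.6519 m/s.
|v| = 6.6519 m/s = 6651.9 mm/s.

6650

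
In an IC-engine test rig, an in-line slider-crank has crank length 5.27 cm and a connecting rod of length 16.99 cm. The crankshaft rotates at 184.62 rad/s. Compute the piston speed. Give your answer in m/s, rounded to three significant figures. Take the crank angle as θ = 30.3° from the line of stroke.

ω = 184.6 rad/s
For an in-line slider-crank, x = r cosθ + √(L² − r² sin²θ), so v = −rω sinθ·[1 + r cosθ/√(L² − r² sin²θ)].
With r = 0.0527 m, L = 0.1699 m, θ = 30.3°: √(L² − r² sin²θ) = 0.16781 m.
v = −0.0527·184.6·0.50453·[1 + 0.0527·0.86340/0.16781] = -6.2398 m/s.
|v| = 6.2398 m/s.

6.24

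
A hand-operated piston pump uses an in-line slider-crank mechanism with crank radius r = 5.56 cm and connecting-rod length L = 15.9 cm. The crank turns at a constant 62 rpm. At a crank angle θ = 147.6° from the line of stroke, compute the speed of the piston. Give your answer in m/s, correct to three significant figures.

ω = 2π·62/60 = 6.493 rad/s
For an in-line slider-crank, x = r cosθ + √(L² − r² sin²θ), so v = −rω sinθ·[1 + r cosθ/√(L² − r² sin²θ)].
With r = 0.0556 m, L = 0.159 m, θ = 147.6°: √(L² − r² sin²θ) = 0.15618 m.
v = −0.0556·6.493·0.53583·[1 + 0.0556·-0.84433/0.15618] = -0.13529 m/s.
|v| = 0.13529 m/s.

0.135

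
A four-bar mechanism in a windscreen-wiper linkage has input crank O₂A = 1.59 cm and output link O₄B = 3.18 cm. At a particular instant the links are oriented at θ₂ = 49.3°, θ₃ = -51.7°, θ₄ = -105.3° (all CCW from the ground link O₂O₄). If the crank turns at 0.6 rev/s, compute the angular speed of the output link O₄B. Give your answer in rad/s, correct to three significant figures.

2.30

ω₂ = 3.77 rad/s (from 0.6 rev/s).
Differentiating the loop-closure r₂e^{iθ₂}+r₃e^{iθ₃}=r₁+r₄e^{iθ₄} gives r₂ω₂e^{iθ₂}+r₃ω₃e^{iθ₃}=r₄ω₄e^{iθ₄}.
Eliminating the other unknown: ω₄ = r₂ω₂ sin(θ₂−θ₃) / [r₄ sin(θ₄−θ₃)].
Numerator sine = +0.98163; denominator sine = -0.80489.
Result = 0.0159·3.77·(+0.98163) / (0.0318·(-0.80489)) = -2.2988 rad/s; magnitude 2.2988 rad/s.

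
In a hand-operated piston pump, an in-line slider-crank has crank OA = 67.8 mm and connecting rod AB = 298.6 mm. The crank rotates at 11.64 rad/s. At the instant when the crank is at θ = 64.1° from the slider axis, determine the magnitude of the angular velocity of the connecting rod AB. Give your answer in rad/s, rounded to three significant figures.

ω = 11.64 rad/s
The rod makes angle φ with the slider axis where L sinφ = r sinθ; differentiating, L cosφ·φ̇ = r ω cosθ.
L cosφ = √(L² − r² sin²θ) = 0.2923 m.
|ω_rod| = r ω |cosθ| / √(L² − r² sin²θ) = 0.0678·11.64·0.43680/0.2923 = 1.1793 rad/s.

1.18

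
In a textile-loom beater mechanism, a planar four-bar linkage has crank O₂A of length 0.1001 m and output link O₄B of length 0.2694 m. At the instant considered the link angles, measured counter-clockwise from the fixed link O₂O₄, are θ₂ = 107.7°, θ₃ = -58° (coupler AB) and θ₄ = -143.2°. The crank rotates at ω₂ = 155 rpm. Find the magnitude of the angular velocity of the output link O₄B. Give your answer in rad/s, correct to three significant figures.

ω₂ = 16.23 rad/s (from 155 rpm).
Differentiating the loop-closure r₂e^{iθ₂}+r₃e^{iθ₃}=r₁+r₄e^{iθ₄} gives r₂ω₂e^{iθ₂}+r₃ω₃e^{iθ₃}=r₄ω₄e^{iθ₄}.
Eliminating the other unknown: ω₄ = r₂ω₂ sin(θ₂−θ₃) / [r₄ sin(θ₄−θ₃)].
Numerator sine = +0.24700; denominator sine = -0.99649.
Result = 0.1001·16.23·(+0.24700) / (0.2694·(-0.99649)) = -1.4949 rad/s; magnitude 1.4949 rad/s.

1.49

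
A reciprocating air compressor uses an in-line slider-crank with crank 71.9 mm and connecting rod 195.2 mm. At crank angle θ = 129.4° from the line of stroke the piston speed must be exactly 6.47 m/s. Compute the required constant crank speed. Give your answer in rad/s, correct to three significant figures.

154

For an in-line slider-crank, |v_piston| = rω|sinθ|·[1 + r cosθ/√(L² − r² sin²θ)].
With r = 0.0719 m, L = 0.1952 m, θ = 129.4°: the bracketed kinematic factor |dx/dθ| = 0.042009 m.
ω = v/|dx/dθ| = 6.47/0.042009 = 154.01 rad/s.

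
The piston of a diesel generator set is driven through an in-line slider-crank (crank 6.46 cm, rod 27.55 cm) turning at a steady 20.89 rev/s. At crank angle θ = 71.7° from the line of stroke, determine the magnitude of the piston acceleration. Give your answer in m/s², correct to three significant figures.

136

ω = 2π·20.9 = 131.3 rad/s
x(θ) = r cosθ + √(L² − r² sin²θ); with ω constant, a = ω²·d²x/dθ².
d²x/dθ² = −r cosθ − r²(cos2θ)/√u − r⁴ sin²2θ/(4u^{3/2}),  u = L² − r² sin²θ = 0.0721385 m².
Substituting r = 0.0646 m, L = 0.2755 m, θ = 71.7°: d²x/dθ² = -0.00789 m.
a = ω²·d²x/dθ² = (131.3)²·(-0.00789) = -135.93 m/s²;  |a| = 135.93 m/s².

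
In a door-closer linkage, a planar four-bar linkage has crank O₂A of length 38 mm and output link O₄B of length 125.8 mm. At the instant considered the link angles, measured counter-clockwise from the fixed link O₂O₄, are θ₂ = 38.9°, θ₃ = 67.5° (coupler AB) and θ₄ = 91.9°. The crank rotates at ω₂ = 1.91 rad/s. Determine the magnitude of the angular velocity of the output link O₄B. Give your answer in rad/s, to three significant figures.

ω₂ = 1.91 rad/s
Differentiating the loop-closure r₂e^{iθ₂}+r₃e^{iθ₃}=r₁+r₄e^{iθ₄} gives r₂ω₂e^{iθ₂}+r₃ω₃e^{iθ₃}=r₄ω₄e^{iθ₄}.
Eliminating the other unknown: ω₄ = r₂ω₂ sin(θ₂−θ₃) / [r₄ sin(θ₄−θ₃)].
Numerator sine = -0.47869; denominator sine = +0.41310.
Result = 0.038·1.91·(-0.47869) / (0.1258·(+0.41310)) = -0.66855 rad/s; magnitude 0.66855 rad/s.

0.669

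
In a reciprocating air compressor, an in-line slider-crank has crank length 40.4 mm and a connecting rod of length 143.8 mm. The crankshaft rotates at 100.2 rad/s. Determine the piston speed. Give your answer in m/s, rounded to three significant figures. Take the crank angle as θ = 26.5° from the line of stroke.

2.26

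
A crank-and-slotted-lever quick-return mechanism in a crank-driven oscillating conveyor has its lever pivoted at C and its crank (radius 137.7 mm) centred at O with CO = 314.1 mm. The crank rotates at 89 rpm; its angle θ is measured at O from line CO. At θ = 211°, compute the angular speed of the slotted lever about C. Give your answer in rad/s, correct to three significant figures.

3.88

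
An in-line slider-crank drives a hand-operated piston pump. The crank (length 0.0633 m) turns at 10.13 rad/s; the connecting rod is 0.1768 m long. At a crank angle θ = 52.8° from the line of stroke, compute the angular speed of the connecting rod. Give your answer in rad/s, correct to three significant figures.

2.29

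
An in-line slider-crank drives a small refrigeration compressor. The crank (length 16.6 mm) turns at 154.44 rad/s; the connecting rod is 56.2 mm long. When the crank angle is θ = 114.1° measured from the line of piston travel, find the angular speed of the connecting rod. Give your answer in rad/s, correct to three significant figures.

ω = 154.4 rad/s
The rod makes angle φ with the slider axis where L sinφ = r sinθ; differentiating, L cosφ·φ̇ = r ω cosθ.
L cosφ = √(L² − r² sin²θ) = 0.054119 m.
|ω_rod| = r ω |cosθ| / √(L² − r² sin²θ) = 0.0166·154.4·0.40833/0.054119 = 19.343 rad/s.

19.3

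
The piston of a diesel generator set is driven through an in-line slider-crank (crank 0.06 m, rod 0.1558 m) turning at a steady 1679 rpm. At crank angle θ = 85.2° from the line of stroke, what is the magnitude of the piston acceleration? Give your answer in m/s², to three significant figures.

607

ω = 2π·1679/60 = 175.8 rad/s
x(θ) = r cosθ + √(L² − r² sin²θ); with ω constant, a = ω²·d²x/dθ².
d²x/dθ² = −r cosθ − r²(cos2θ)/√u − r⁴ sin²2θ/(4u^{3/2}),  u = L² − r² sin²θ = 0.0206988 m².
Substituting r = 0.06 m, L = 0.1558 m, θ = 85.2°: d²x/dθ² = +0.019621 m.
a = ω²·d²x/dθ² = (175.8)²·(+0.019621) = +606.57 m/s²;  |a| = 606.57 m/s².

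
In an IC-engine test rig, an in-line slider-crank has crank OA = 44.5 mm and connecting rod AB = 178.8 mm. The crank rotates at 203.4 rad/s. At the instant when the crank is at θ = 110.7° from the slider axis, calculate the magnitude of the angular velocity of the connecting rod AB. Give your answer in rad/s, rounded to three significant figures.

18.4

ω = 203.4 rad/s
The rod makes angle φ with the slider axis where L sinφ = r sinθ; differentiating, L cosφ·φ̇ = r ω cosθ.
L cosφ = √(L² − r² sin²θ) = 0.17389 m.
|ω_rod| = r ω |cosθ| / √(L² − r² sin²θ) = 0.0445·203.4·0.35347/0.17389 = 18.399 rad/s.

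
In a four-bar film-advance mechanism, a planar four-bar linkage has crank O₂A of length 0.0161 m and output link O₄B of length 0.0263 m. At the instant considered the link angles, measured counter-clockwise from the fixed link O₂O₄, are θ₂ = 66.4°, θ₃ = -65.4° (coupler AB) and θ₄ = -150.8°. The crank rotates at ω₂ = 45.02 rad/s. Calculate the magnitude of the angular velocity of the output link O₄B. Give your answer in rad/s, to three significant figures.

20.6

ω₂ = 45.02 rad/s
Differentiating the loop-closure r₂e^{iθ₂}+r₃e^{iθ₃}=r₁+r₄e^{iθ₄} gives r₂ω₂e^{iθ₂}+r₃ω₃e^{iθ₃}=r₄ω₄e^{iθ₄}.
Eliminating the other unknown: ω₄ = r₂ω₂ sin(θ₂−θ₃) / [r₄ sin(θ₄−θ₃)].
Numerator sine = +0.74548; denominator sine = -0.99678.
Result = 0.0161·45.02·(+0.74548) / (0.0263·(-0.99678)) = -20.612 rad/s; magnitude 20.612 rad/s.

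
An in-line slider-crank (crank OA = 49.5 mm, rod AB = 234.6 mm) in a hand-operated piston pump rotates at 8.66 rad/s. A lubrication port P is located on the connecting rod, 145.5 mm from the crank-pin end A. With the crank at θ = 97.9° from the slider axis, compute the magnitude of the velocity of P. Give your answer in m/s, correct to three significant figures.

0.417

ω = 8.66 rad/s.  Crank-pin speed |V_A| = rω = 0.42867 m/s, perpendicular to OA.
Rod angle: sinφ = −(r/L) sinθ ⇒ φ = -12.063°; ω_rod = −rω cosθ/√(L²−r²sin²θ) = +0.25682 rad/s.
V_P = V_A + ω_rod × AP, with AP = 0.1455 m along the rod.
Components: V_Px = −rω sinθ − a·ω_rod·sinφ = -0.41679 m/s;  V_Py = rω cosθ + a·ω_rod·cosφ = -0.022377 m/s.
|V_P| = √(V_Px² + V_Py²) = 0.41739 m/s.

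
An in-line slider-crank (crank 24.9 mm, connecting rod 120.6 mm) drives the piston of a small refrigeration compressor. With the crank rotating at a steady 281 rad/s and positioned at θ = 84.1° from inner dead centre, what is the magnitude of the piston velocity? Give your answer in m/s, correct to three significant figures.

7.11

ω = 281 rad/s
For an in-line slider-crank, x = r cosθ + √(L² − r² sin²θ), so v = −rω sinθ·[1 + r cosθ/√(L² − r² sin²θ)].
With r = 0.0249 m, L = 0.1206 m, θ = 84.1°: √(L² − r² sin²θ) = 0.11803 m.
v = −0.0249·281·0.99470·[1 + 0.0249·0.10279/0.11803] = -7.1108 m/s.
|v| = 7.1108 m/s.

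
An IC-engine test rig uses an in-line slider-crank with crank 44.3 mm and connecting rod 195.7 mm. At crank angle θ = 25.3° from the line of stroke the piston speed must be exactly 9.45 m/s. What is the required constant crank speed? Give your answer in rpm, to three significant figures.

3950

For an in-line slider-crank, |v_piston| = rω|sinθ|·[1 + r cosθ/√(L² − r² sin²θ)].
With r = 0.0443 m, L = 0.1957 m, θ = 25.3°: the bracketed kinematic factor |dx/dθ| = 0.022825 m.
ω = v/|dx/dθ| = 9.45/0.022825 = 414.02 rad/s.
N = 60ω/(2π) = 3953.6 rpm.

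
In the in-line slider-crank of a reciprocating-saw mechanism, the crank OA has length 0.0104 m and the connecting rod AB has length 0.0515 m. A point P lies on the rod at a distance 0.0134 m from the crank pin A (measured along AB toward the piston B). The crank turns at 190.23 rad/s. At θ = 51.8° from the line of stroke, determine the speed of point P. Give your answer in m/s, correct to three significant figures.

ω = 190.2 rad/s.  Crank-pin speed |V_A| = rω = 1.9784 m/s, perpendicular to OA.
Rod angle: sinφ = −(r/L) sinθ ⇒ φ = -9.131°; ω_rod = −rω cosθ/√(L²−r²sin²θ) = -24.061 rad/s.
V_P = V_A + ω_rod × AP, with AP = 0.0134 m along the rod.
Components: V_Px = −rω sinθ − a·ω_rod·sinφ = -1.6059 m/s;  V_Py = rω cosθ + a·ω_rod·cosφ = +0.90512 m/s.
|V_P| = √(V_Px² + V_Py²) = 1.8434 m/s.

1.84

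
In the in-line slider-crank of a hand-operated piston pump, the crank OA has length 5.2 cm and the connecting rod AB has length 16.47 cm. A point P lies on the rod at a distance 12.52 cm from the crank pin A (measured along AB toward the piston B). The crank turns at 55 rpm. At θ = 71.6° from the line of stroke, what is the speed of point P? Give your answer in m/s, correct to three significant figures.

0.308

ω = 5.76 rad/s.  Crank-pin speed |V_A| = rω = 0.2995 m/s, perpendicular to OA.
Rod angle: sinφ = −(r/L) sinθ ⇒ φ = -17.433°; ω_rod = −rω cosθ/√(L²−r²sin²θ) = -0.60162 rad/s.
V_P = V_A + ω_rod × AP, with AP = 0.1252 m along the rod.
Components: V_Px = −rω sinθ − a·ω_rod·sinφ = -0.30675 m/s;  V_Py = rω cosθ + a·ω_rod·cosφ = +0.022673 m/s.
|V_P| = √(V_Px² + V_Py²) = 0.30759 m/s.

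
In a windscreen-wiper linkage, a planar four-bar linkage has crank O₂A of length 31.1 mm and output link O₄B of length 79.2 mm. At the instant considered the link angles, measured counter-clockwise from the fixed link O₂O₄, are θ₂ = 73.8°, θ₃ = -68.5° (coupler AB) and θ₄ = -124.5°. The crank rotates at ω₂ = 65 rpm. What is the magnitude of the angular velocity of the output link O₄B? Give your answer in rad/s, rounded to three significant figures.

ω₂ = 6.807 rad/s (from 65 rpm).
Differentiating the loop-closure r₂e^{iθ₂}+r₃e^{iθ₃}=r₁+r₄e^{iθ₄} gives r₂ω₂e^{iθ₂}+r₃ω₃e^{iθ₃}=r₄ω₄e^{iθ₄}.
Eliminating the other unknown: ω₄ = r₂ω₂ sin(θ₂−θ₃) / [r₄ sin(θ₄−θ₃)].
Numerator sine = +0.61153; denominator sine = -0.82904.
Result = 0.0311·6.807·(+0.61153) / (0.0792·(-0.82904)) = -1.9716 rad/s; magnitude 1.9716 rad/s.

1.97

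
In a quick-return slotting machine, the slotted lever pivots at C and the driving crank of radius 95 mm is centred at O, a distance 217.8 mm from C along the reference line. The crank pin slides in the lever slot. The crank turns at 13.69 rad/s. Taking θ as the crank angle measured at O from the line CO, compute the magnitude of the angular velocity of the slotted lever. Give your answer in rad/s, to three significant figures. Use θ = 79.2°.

ω = 13.69 rad/s
Crank pin A relative to C: A = (d + r cosθ, r sinθ); lever angle φ = atan2(r sinθ, d + r cosθ).
Differentiating tanφ: φ̇ = rω(d cosθ + r)/(d² + r² + 2dr cosθ).
d² + r² + 2dr cosθ = |CA|² = 0.0642161 m²;  d cosθ + r = +0.13581 m.
|ω_lever| = |0.095·13.69·+0.13581| / 0.0642161 = 2.7506 rad/s.

2.75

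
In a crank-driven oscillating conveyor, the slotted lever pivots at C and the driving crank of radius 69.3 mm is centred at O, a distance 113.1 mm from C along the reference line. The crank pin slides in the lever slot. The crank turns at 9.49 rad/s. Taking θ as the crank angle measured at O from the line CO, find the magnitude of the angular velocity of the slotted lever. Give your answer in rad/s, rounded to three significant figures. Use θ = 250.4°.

1.67

ω = 9.49 rad/s
Crank pin A relative to C: A = (d + r cosθ, r sinθ); lever angle φ = atan2(r sinθ, d + r cosθ).
Differentiating tanφ: φ̇ = rω(d cosθ + r)/(d² + r² + 2dr cosθ).
d² + r² + 2dr cosθ = |CA|² = 0.0123357 m²;  d cosθ + r = +0.03136 m.
|ω_lever| = |0.0693·9.49·+0.03136| / 0.0123357 = 1.6719 rad/s.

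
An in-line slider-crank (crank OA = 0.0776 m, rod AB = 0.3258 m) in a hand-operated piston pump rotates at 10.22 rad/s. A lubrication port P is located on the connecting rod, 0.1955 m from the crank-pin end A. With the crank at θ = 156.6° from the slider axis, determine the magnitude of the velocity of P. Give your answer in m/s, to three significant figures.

ω = 10.22 rad/s.  Crank-pin speed |V_A| = rω = 0.79307 m/s, perpendicular to OA.
Rod angle: sinφ = −(r/L) sinθ ⇒ φ = -5.428°; ω_rod = −rω cosθ/√(L²−r²sin²θ) = +2.2441 rad/s.
V_P = V_A + ω_rod × AP, with AP = 0.1955 m along the rod.
Components: V_Px = −rω sinθ − a·ω_rod·sinφ = -0.27347 m/s;  V_Py = rω cosθ + a·ω_rod·cosφ = -0.29109 m/s.
|V_P| = √(V_Px² + V_Py²) = 0.3994 m/s.

0.399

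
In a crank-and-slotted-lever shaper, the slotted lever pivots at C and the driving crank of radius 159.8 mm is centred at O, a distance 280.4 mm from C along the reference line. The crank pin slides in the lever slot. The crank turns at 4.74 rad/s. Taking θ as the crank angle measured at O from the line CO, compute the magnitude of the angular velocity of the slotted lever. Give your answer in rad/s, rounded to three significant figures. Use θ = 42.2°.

1.63

ω = 4.74 rad/s
Crank pin A relative to C: A = (d + r cosθ, r sinθ); lever angle φ = atan2(r sinθ, d + r cosθ).
Differentiating tanφ: φ̇ = rω(d cosθ + r)/(d² + r² + 2dr cosθ).
d² + r² + 2dr cosθ = |CA|² = 0.170548 m²;  d cosθ + r = +0.36752 m.
|ω_lever| = |0.1598·4.74·+0.36752| / 0.170548 = 1.6323 rad/s.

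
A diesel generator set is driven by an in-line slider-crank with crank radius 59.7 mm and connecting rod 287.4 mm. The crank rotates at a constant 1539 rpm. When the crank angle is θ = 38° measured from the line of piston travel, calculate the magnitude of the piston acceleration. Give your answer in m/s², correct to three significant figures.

ω = 2π·1539/60 = 161.2 rad/s
x(θ) = r cosθ + √(L² − r² sin²θ); with ω constant, a = ω²·d²x/dθ².
d²x/dθ² = −r cosθ − r²(cos2θ)/√u − r⁴ sin²2θ/(4u^{3/2}),  u = L² − r² sin²θ = 0.0812478 m².
Substituting r = 0.0597 m, L = 0.2874 m, θ = 38°: d²x/dθ² = -0.050198 m.
a = ω²·d²x/dθ² = (161.2)²·(-0.050198) = -1303.8 m/s²;  |a| = 1303.8 m/s².

1300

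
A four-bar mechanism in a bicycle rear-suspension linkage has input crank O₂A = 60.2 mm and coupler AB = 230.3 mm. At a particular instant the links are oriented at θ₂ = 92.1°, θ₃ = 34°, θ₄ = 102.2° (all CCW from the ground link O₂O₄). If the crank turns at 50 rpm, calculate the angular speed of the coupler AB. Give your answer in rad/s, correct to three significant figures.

0.259

ω₂ = 5.236 rad/s (from 50 rpm).
Differentiating the loop-closure r₂e^{iθ₂}+r₃e^{iθ₃}=r₁+r₄e^{iθ₄} gives r₂ω₂e^{iθ₂}+r₃ω₃e^{iθ₃}=r₄ω₄e^{iθ₄}.
Eliminating the other unknown: ω₃ = r₂ω₂ sin(θ₄−θ₂) / [r₃ sin(θ₃−θ₄)].
Numerator sine = +0.17537; denominator sine = -0.92849.
Result = 0.0602·5.236·(+0.17537) / (0.2303·(-0.92849)) = -0.25851 rad/s; magnitude 0.25851 rad/s.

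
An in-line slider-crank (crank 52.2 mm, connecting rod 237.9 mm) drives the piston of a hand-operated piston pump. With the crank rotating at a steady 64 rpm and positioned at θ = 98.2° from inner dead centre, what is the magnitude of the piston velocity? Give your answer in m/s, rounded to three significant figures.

ω = 2π·64/60 = 6.702 rad/s
For an in-line slider-crank, x = r cosθ + √(L² − r² sin²θ), so v = −rω sinθ·[1 + r cosθ/√(L² − r² sin²θ)].
With r = 0.0522 m, L = 0.2379 m, θ = 98.2°: √(L² − r² sin²θ) = 0.23222 m.
v = −0.0522·6.702·0.98978·[1 + 0.0522·-0.14263/0.23222] = -0.33517 m/s.
|v| = 0.33517 m/s.

0.335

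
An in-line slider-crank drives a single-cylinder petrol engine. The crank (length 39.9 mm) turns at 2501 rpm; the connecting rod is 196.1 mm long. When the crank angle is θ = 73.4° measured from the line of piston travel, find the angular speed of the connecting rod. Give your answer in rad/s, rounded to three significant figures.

ω = 261.9 rad/s (converted from 2501 rpm).
The rod makes angle φ with the slider axis where L sinφ = r sinθ; differentiating, L cosφ·φ̇ = r ω cosθ.
L cosφ = √(L² − r² sin²θ) = 0.19234 m.
|ω_rod| = r ω |cosθ| / √(L² − r² sin²θ) = 0.0399·261.9·0.28569/0.19234 = 15.522 rad/s.

15.5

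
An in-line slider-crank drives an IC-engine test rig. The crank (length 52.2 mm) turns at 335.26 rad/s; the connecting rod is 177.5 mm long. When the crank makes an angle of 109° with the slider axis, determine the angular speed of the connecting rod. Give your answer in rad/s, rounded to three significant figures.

33.4

ω = 335.3 rad/s
The rod makes angle φ with the slider axis where L sinφ = r sinθ; differentiating, L cosφ·φ̇ = r ω cosθ.
L cosφ = √(L² − r² sin²θ) = 0.1705 m.
|ω_rod| = r ω |cosθ| / √(L² − r² sin²θ) = 0.0522·335.3·0.32557/0.1705 = 33.417 rad/s.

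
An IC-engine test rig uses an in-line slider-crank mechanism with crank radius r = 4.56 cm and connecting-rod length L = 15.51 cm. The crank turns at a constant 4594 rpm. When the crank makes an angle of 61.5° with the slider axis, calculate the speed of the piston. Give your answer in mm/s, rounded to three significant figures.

ω = 2π·4594/60 = 481.1 rad/s
For an in-line slider-crank, x = r cosθ + √(L² − r² sin²θ), so v = −rω sinθ·[1 + r cosθ/√(L² − r² sin²θ)].
With r = 0.0456 m, L = 0.1551 m, θ = 61.5°: √(L² − r² sin²θ) = 0.14983 m.
v = −0.0456·481.1·0.87882·[1 + 0.0456·0.47716/0.14983] = -22.079 m/s.
|v| = 22.079 m/s = 22079 mm/s.

22100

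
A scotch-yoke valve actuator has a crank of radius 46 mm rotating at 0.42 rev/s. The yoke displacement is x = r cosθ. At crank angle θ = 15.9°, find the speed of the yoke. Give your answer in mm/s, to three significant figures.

33.3

ω = 2.639 rad/s (from 0.42 rev/s).
x = r cosθ ⇒ ẋ = −rω sinθ.
|v| = rω|sinθ| = 0.046·2.639·|sin 15.9°| = 0.033256 m/s = 33.256 mm/s.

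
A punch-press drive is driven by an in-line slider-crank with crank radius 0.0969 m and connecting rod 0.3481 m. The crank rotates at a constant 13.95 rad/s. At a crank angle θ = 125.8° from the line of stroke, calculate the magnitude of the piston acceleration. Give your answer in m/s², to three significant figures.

ω = 13.95 rad/s
x(θ) = r cosθ + √(L² − r² sin²θ); with ω constant, a = ω²·d²x/dθ².
d²x/dθ² = −r cosθ − r²(cos2θ)/√u − r⁴ sin²2θ/(4u^{3/2}),  u = L² − r² sin²θ = 0.114997 m².
Substituting r = 0.0969 m, L = 0.3481 m, θ = 125.8°: d²x/dθ² = +0.064913 m.
a = ω²·d²x/dθ² = (13.95)²·(+0.064913) = +12.632 m/s²;  |a| = 12.632 m/s².

12.6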